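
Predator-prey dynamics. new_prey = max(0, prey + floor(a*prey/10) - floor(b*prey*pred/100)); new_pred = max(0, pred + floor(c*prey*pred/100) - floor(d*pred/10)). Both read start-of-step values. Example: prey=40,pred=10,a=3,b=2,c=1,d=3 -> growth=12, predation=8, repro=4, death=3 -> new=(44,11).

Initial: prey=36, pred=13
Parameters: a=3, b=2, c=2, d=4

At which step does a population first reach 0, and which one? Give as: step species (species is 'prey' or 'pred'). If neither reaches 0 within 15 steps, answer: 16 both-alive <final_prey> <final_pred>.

Answer: 16 both-alive 14 2

Derivation:
Step 1: prey: 36+10-9=37; pred: 13+9-5=17
Step 2: prey: 37+11-12=36; pred: 17+12-6=23
Step 3: prey: 36+10-16=30; pred: 23+16-9=30
Step 4: prey: 30+9-18=21; pred: 30+18-12=36
Step 5: prey: 21+6-15=12; pred: 36+15-14=37
Step 6: prey: 12+3-8=7; pred: 37+8-14=31
Step 7: prey: 7+2-4=5; pred: 31+4-12=23
Step 8: prey: 5+1-2=4; pred: 23+2-9=16
Step 9: prey: 4+1-1=4; pred: 16+1-6=11
Step 10: prey: 4+1-0=5; pred: 11+0-4=7
Step 11: prey: 5+1-0=6; pred: 7+0-2=5
Step 12: prey: 6+1-0=7; pred: 5+0-2=3
Step 13: prey: 7+2-0=9; pred: 3+0-1=2
Step 14: prey: 9+2-0=11; pred: 2+0-0=2
Step 15: prey: 11+3-0=14; pred: 2+0-0=2
No extinction within 15 steps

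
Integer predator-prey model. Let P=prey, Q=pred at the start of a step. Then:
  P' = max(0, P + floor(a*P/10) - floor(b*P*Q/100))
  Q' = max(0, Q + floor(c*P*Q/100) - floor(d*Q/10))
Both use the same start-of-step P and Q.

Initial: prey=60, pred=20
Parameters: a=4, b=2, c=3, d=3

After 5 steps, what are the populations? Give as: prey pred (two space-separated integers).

Answer: 0 88

Derivation:
Step 1: prey: 60+24-24=60; pred: 20+36-6=50
Step 2: prey: 60+24-60=24; pred: 50+90-15=125
Step 3: prey: 24+9-60=0; pred: 125+90-37=178
Step 4: prey: 0+0-0=0; pred: 178+0-53=125
Step 5: prey: 0+0-0=0; pred: 125+0-37=88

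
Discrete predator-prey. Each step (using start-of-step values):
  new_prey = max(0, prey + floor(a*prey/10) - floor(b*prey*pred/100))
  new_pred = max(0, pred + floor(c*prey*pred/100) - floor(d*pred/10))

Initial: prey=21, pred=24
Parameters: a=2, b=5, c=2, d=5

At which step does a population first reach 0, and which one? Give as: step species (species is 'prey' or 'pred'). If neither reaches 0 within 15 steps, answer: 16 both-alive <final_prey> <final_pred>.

Step 1: prey: 21+4-25=0; pred: 24+10-12=22
First extinction: prey at step 1

Answer: 1 prey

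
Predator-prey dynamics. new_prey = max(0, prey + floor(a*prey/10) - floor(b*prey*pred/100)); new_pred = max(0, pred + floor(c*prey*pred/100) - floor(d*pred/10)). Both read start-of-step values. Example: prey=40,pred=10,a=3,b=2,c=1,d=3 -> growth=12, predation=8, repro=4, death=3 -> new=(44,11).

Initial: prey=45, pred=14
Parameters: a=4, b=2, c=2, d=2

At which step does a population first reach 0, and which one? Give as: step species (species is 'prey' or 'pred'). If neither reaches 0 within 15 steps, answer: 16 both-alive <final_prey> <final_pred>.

Answer: 4 prey

Derivation:
Step 1: prey: 45+18-12=51; pred: 14+12-2=24
Step 2: prey: 51+20-24=47; pred: 24+24-4=44
Step 3: prey: 47+18-41=24; pred: 44+41-8=77
Step 4: prey: 24+9-36=0; pred: 77+36-15=98
First extinction: prey at step 4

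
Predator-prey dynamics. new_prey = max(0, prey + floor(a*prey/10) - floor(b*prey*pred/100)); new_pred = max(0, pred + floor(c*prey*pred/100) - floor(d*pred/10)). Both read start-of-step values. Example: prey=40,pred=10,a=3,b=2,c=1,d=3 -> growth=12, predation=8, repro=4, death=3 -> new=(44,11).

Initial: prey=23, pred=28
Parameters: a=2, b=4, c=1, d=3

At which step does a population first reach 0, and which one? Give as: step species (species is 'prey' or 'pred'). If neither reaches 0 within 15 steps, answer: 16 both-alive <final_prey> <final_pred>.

Answer: 2 prey

Derivation:
Step 1: prey: 23+4-25=2; pred: 28+6-8=26
Step 2: prey: 2+0-2=0; pred: 26+0-7=19
First extinction: prey at step 2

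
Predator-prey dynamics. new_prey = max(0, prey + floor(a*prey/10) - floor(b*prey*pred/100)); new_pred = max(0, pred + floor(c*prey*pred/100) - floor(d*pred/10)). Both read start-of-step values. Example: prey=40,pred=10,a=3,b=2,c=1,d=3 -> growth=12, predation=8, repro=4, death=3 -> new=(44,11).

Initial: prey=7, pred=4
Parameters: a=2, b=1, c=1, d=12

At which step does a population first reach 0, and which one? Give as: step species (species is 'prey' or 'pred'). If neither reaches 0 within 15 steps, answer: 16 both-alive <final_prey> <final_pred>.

Answer: 1 pred

Derivation:
Step 1: prey: 7+1-0=8; pred: 4+0-4=0
First extinction: pred at step 1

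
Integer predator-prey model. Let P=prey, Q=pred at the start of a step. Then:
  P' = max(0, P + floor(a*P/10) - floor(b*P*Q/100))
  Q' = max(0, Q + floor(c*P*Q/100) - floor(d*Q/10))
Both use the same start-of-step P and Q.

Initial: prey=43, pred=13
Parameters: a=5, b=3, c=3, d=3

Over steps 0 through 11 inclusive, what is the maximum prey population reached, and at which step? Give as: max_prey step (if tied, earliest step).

Answer: 48 1

Derivation:
Step 1: prey: 43+21-16=48; pred: 13+16-3=26
Step 2: prey: 48+24-37=35; pred: 26+37-7=56
Step 3: prey: 35+17-58=0; pred: 56+58-16=98
Step 4: prey: 0+0-0=0; pred: 98+0-29=69
Step 5: prey: 0+0-0=0; pred: 69+0-20=49
Step 6: prey: 0+0-0=0; pred: 49+0-14=35
Step 7: prey: 0+0-0=0; pred: 35+0-10=25
Step 8: prey: 0+0-0=0; pred: 25+0-7=18
Step 9: prey: 0+0-0=0; pred: 18+0-5=13
Step 10: prey: 0+0-0=0; pred: 13+0-3=10
Step 11: prey: 0+0-0=0; pred: 10+0-3=7
Max prey = 48 at step 1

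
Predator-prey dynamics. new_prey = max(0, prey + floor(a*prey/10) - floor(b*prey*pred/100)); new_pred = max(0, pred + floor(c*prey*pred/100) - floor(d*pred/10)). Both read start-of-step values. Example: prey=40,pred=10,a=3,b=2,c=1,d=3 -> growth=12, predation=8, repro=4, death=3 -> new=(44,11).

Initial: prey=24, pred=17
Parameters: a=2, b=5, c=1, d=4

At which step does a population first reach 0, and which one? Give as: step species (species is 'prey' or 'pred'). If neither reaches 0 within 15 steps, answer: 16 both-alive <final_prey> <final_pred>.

Step 1: prey: 24+4-20=8; pred: 17+4-6=15
Step 2: prey: 8+1-6=3; pred: 15+1-6=10
Step 3: prey: 3+0-1=2; pred: 10+0-4=6
Step 4: prey: 2+0-0=2; pred: 6+0-2=4
Step 5: prey: 2+0-0=2; pred: 4+0-1=3
Step 6: prey: 2+0-0=2; pred: 3+0-1=2
Step 7: prey: 2+0-0=2; pred: 2+0-0=2
Steps 8-15: state stable at prey=2, pred=2 (no change)
No extinction within 15 steps

Answer: 16 both-alive 2 2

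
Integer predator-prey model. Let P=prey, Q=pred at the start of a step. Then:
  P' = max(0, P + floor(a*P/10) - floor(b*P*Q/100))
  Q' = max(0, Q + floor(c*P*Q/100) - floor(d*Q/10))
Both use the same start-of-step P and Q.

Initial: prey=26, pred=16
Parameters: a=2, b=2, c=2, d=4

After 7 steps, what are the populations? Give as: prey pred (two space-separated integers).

Step 1: prey: 26+5-8=23; pred: 16+8-6=18
Step 2: prey: 23+4-8=19; pred: 18+8-7=19
Step 3: prey: 19+3-7=15; pred: 19+7-7=19
Step 4: prey: 15+3-5=13; pred: 19+5-7=17
Step 5: prey: 13+2-4=11; pred: 17+4-6=15
Step 6: prey: 11+2-3=10; pred: 15+3-6=12
Step 7: prey: 10+2-2=10; pred: 12+2-4=10

Answer: 10 10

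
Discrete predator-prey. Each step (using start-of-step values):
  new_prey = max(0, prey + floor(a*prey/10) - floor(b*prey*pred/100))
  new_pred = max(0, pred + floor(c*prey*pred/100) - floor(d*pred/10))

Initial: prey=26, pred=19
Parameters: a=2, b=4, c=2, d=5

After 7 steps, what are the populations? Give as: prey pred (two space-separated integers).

Answer: 3 1

Derivation:
Step 1: prey: 26+5-19=12; pred: 19+9-9=19
Step 2: prey: 12+2-9=5; pred: 19+4-9=14
Step 3: prey: 5+1-2=4; pred: 14+1-7=8
Step 4: prey: 4+0-1=3; pred: 8+0-4=4
Step 5: prey: 3+0-0=3; pred: 4+0-2=2
Step 6: prey: 3+0-0=3; pred: 2+0-1=1
Step 7: prey: 3+0-0=3; pred: 1+0-0=1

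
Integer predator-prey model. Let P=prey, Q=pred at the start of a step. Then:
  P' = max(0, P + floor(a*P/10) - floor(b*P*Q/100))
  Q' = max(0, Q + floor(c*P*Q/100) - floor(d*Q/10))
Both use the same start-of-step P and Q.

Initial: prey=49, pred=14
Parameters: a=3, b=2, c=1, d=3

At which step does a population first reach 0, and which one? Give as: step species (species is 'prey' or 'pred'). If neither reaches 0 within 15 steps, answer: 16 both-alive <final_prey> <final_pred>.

Step 1: prey: 49+14-13=50; pred: 14+6-4=16
Step 2: prey: 50+15-16=49; pred: 16+8-4=20
Step 3: prey: 49+14-19=44; pred: 20+9-6=23
Step 4: prey: 44+13-20=37; pred: 23+10-6=27
Step 5: prey: 37+11-19=29; pred: 27+9-8=28
Step 6: prey: 29+8-16=21; pred: 28+8-8=28
Step 7: prey: 21+6-11=16; pred: 28+5-8=25
Step 8: prey: 16+4-8=12; pred: 25+4-7=22
Step 9: prey: 12+3-5=10; pred: 22+2-6=18
Step 10: prey: 10+3-3=10; pred: 18+1-5=14
Step 11: prey: 10+3-2=11; pred: 14+1-4=11
Step 12: prey: 11+3-2=12; pred: 11+1-3=9
Step 13: prey: 12+3-2=13; pred: 9+1-2=8
Step 14: prey: 13+3-2=14; pred: 8+1-2=7
Step 15: prey: 14+4-1=17; pred: 7+0-2=5
No extinction within 15 steps

Answer: 16 both-alive 17 5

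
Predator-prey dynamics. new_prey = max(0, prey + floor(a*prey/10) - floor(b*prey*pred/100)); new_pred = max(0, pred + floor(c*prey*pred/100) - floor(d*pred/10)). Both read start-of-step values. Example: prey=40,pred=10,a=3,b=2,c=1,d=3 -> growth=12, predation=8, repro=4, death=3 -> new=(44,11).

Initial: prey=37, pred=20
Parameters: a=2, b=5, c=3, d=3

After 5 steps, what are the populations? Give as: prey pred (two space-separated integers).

Answer: 0 12

Derivation:
Step 1: prey: 37+7-37=7; pred: 20+22-6=36
Step 2: prey: 7+1-12=0; pred: 36+7-10=33
Step 3: prey: 0+0-0=0; pred: 33+0-9=24
Step 4: prey: 0+0-0=0; pred: 24+0-7=17
Step 5: prey: 0+0-0=0; pred: 17+0-5=12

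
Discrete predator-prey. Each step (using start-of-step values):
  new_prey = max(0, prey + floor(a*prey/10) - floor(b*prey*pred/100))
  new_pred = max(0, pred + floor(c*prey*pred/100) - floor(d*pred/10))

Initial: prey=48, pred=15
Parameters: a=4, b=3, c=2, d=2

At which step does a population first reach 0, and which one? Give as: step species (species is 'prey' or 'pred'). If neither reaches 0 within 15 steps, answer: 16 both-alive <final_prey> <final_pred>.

Answer: 4 prey

Derivation:
Step 1: prey: 48+19-21=46; pred: 15+14-3=26
Step 2: prey: 46+18-35=29; pred: 26+23-5=44
Step 3: prey: 29+11-38=2; pred: 44+25-8=61
Step 4: prey: 2+0-3=0; pred: 61+2-12=51
First extinction: prey at step 4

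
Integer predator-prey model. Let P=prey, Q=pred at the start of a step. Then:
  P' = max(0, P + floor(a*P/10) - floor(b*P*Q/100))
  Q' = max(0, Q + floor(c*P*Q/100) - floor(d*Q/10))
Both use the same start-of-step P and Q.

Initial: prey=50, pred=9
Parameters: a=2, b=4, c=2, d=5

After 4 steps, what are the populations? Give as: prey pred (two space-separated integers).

Answer: 6 13

Derivation:
Step 1: prey: 50+10-18=42; pred: 9+9-4=14
Step 2: prey: 42+8-23=27; pred: 14+11-7=18
Step 3: prey: 27+5-19=13; pred: 18+9-9=18
Step 4: prey: 13+2-9=6; pred: 18+4-9=13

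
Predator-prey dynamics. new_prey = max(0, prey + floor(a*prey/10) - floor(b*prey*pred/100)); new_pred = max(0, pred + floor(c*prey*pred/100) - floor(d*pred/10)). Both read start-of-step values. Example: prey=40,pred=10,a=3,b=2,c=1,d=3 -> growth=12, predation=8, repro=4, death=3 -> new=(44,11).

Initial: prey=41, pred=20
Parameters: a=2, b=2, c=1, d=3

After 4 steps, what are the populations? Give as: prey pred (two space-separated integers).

Step 1: prey: 41+8-16=33; pred: 20+8-6=22
Step 2: prey: 33+6-14=25; pred: 22+7-6=23
Step 3: prey: 25+5-11=19; pred: 23+5-6=22
Step 4: prey: 19+3-8=14; pred: 22+4-6=20

Answer: 14 20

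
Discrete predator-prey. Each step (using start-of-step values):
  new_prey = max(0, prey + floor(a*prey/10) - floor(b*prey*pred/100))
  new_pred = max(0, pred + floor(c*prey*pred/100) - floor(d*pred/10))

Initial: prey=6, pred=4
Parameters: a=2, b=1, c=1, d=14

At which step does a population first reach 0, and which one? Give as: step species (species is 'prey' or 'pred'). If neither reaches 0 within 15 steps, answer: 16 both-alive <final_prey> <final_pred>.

Answer: 1 pred

Derivation:
Step 1: prey: 6+1-0=7; pred: 4+0-5=0
First extinction: pred at step 1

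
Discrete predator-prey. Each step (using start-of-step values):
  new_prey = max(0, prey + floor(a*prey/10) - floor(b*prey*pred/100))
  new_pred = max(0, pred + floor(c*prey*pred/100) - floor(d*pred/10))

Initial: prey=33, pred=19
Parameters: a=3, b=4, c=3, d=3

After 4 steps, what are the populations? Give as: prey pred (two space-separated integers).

Answer: 0 21

Derivation:
Step 1: prey: 33+9-25=17; pred: 19+18-5=32
Step 2: prey: 17+5-21=1; pred: 32+16-9=39
Step 3: prey: 1+0-1=0; pred: 39+1-11=29
Step 4: prey: 0+0-0=0; pred: 29+0-8=21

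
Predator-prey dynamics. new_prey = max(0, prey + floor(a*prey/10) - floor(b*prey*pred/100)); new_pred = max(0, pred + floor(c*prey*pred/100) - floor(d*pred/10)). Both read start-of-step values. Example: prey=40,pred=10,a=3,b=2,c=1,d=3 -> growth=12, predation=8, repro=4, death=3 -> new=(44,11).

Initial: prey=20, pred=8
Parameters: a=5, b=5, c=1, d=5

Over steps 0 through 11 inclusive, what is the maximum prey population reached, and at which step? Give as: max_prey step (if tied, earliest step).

Step 1: prey: 20+10-8=22; pred: 8+1-4=5
Step 2: prey: 22+11-5=28; pred: 5+1-2=4
Step 3: prey: 28+14-5=37; pred: 4+1-2=3
Step 4: prey: 37+18-5=50; pred: 3+1-1=3
Step 5: prey: 50+25-7=68; pred: 3+1-1=3
Step 6: prey: 68+34-10=92; pred: 3+2-1=4
Step 7: prey: 92+46-18=120; pred: 4+3-2=5
Step 8: prey: 120+60-30=150; pred: 5+6-2=9
Step 9: prey: 150+75-67=158; pred: 9+13-4=18
Step 10: prey: 158+79-142=95; pred: 18+28-9=37
Step 11: prey: 95+47-175=0; pred: 37+35-18=54
Max prey = 158 at step 9

Answer: 158 9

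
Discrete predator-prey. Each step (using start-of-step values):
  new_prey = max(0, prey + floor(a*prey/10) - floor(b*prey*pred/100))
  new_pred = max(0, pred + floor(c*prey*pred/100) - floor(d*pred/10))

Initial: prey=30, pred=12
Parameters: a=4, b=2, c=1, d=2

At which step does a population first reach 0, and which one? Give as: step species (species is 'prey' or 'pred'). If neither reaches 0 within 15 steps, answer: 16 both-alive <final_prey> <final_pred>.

Answer: 16 both-alive 4 13

Derivation:
Step 1: prey: 30+12-7=35; pred: 12+3-2=13
Step 2: prey: 35+14-9=40; pred: 13+4-2=15
Step 3: prey: 40+16-12=44; pred: 15+6-3=18
Step 4: prey: 44+17-15=46; pred: 18+7-3=22
Step 5: prey: 46+18-20=44; pred: 22+10-4=28
Step 6: prey: 44+17-24=37; pred: 28+12-5=35
Step 7: prey: 37+14-25=26; pred: 35+12-7=40
Step 8: prey: 26+10-20=16; pred: 40+10-8=42
Step 9: prey: 16+6-13=9; pred: 42+6-8=40
Step 10: prey: 9+3-7=5; pred: 40+3-8=35
Step 11: prey: 5+2-3=4; pred: 35+1-7=29
Step 12: prey: 4+1-2=3; pred: 29+1-5=25
Step 13: prey: 3+1-1=3; pred: 25+0-5=20
Step 14: prey: 3+1-1=3; pred: 20+0-4=16
Step 15: prey: 3+1-0=4; pred: 16+0-3=13
No extinction within 15 steps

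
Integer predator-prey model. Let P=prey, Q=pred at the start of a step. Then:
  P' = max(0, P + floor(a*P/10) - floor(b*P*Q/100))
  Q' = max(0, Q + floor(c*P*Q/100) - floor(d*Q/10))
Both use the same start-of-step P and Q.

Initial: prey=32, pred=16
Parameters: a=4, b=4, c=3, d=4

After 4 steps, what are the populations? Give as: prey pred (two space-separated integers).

Answer: 0 17

Derivation:
Step 1: prey: 32+12-20=24; pred: 16+15-6=25
Step 2: prey: 24+9-24=9; pred: 25+18-10=33
Step 3: prey: 9+3-11=1; pred: 33+8-13=28
Step 4: prey: 1+0-1=0; pred: 28+0-11=17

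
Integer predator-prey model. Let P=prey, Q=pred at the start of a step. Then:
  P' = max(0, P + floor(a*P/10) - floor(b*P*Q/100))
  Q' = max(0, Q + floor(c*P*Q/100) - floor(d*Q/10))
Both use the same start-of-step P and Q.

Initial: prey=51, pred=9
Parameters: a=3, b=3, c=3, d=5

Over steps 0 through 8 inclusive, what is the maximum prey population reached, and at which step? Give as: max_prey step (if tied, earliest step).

Step 1: prey: 51+15-13=53; pred: 9+13-4=18
Step 2: prey: 53+15-28=40; pred: 18+28-9=37
Step 3: prey: 40+12-44=8; pred: 37+44-18=63
Step 4: prey: 8+2-15=0; pred: 63+15-31=47
Step 5: prey: 0+0-0=0; pred: 47+0-23=24
Step 6: prey: 0+0-0=0; pred: 24+0-12=12
Step 7: prey: 0+0-0=0; pred: 12+0-6=6
Step 8: prey: 0+0-0=0; pred: 6+0-3=3
Max prey = 53 at step 1

Answer: 53 1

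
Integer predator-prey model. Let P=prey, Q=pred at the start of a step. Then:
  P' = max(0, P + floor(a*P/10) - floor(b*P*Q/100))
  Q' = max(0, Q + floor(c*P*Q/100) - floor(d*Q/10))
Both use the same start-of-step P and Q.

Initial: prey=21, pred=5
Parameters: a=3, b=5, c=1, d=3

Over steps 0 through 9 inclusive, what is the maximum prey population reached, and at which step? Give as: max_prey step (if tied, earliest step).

Answer: 32 9

Derivation:
Step 1: prey: 21+6-5=22; pred: 5+1-1=5
Step 2: prey: 22+6-5=23; pred: 5+1-1=5
Step 3: prey: 23+6-5=24; pred: 5+1-1=5
Step 4: prey: 24+7-6=25; pred: 5+1-1=5
Step 5: prey: 25+7-6=26; pred: 5+1-1=5
Step 6: prey: 26+7-6=27; pred: 5+1-1=5
Step 7: prey: 27+8-6=29; pred: 5+1-1=5
Step 8: prey: 29+8-7=30; pred: 5+1-1=5
Step 9: prey: 30+9-7=32; pred: 5+1-1=5
Max prey = 32 at step 9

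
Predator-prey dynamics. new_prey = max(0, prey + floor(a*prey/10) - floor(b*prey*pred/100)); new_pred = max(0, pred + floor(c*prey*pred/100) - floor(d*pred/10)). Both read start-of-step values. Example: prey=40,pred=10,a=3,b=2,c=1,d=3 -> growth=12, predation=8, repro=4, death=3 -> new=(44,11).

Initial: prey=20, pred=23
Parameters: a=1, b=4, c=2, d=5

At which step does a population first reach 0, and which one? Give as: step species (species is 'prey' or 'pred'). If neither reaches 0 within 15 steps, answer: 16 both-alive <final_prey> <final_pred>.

Answer: 16 both-alive 1 1

Derivation:
Step 1: prey: 20+2-18=4; pred: 23+9-11=21
Step 2: prey: 4+0-3=1; pred: 21+1-10=12
Step 3: prey: 1+0-0=1; pred: 12+0-6=6
Step 4: prey: 1+0-0=1; pred: 6+0-3=3
Step 5: prey: 1+0-0=1; pred: 3+0-1=2
Step 6: prey: 1+0-0=1; pred: 2+0-1=1
Step 7: prey: 1+0-0=1; pred: 1+0-0=1
Steps 8-15: state stable at prey=1, pred=1 (no change)
No extinction within 15 steps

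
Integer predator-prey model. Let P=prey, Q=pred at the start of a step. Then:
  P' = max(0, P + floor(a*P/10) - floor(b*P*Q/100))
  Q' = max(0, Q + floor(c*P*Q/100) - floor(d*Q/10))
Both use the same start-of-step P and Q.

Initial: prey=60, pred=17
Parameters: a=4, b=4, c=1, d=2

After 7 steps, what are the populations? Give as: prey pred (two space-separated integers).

Answer: 0 13

Derivation:
Step 1: prey: 60+24-40=44; pred: 17+10-3=24
Step 2: prey: 44+17-42=19; pred: 24+10-4=30
Step 3: prey: 19+7-22=4; pred: 30+5-6=29
Step 4: prey: 4+1-4=1; pred: 29+1-5=25
Step 5: prey: 1+0-1=0; pred: 25+0-5=20
Step 6: prey: 0+0-0=0; pred: 20+0-4=16
Step 7: prey: 0+0-0=0; pred: 16+0-3=13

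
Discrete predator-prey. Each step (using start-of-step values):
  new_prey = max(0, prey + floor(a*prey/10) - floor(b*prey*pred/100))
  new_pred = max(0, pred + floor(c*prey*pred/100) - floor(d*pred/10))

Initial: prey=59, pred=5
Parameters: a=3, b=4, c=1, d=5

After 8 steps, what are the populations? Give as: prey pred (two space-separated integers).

Answer: 36 13

Derivation:
Step 1: prey: 59+17-11=65; pred: 5+2-2=5
Step 2: prey: 65+19-13=71; pred: 5+3-2=6
Step 3: prey: 71+21-17=75; pred: 6+4-3=7
Step 4: prey: 75+22-21=76; pred: 7+5-3=9
Step 5: prey: 76+22-27=71; pred: 9+6-4=11
Step 6: prey: 71+21-31=61; pred: 11+7-5=13
Step 7: prey: 61+18-31=48; pred: 13+7-6=14
Step 8: prey: 48+14-26=36; pred: 14+6-7=13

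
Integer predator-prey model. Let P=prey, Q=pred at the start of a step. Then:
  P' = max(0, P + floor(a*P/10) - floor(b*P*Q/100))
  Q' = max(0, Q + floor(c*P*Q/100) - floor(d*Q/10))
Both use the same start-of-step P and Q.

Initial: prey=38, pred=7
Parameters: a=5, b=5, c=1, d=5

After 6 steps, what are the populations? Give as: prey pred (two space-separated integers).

Answer: 115 11

Derivation:
Step 1: prey: 38+19-13=44; pred: 7+2-3=6
Step 2: prey: 44+22-13=53; pred: 6+2-3=5
Step 3: prey: 53+26-13=66; pred: 5+2-2=5
Step 4: prey: 66+33-16=83; pred: 5+3-2=6
Step 5: prey: 83+41-24=100; pred: 6+4-3=7
Step 6: prey: 100+50-35=115; pred: 7+7-3=11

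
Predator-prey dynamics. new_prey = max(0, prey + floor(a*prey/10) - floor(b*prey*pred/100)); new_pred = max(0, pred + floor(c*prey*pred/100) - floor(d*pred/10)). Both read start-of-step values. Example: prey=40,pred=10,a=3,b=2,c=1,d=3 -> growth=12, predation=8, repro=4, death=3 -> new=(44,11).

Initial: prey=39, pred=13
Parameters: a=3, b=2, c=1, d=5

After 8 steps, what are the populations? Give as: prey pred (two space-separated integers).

Step 1: prey: 39+11-10=40; pred: 13+5-6=12
Step 2: prey: 40+12-9=43; pred: 12+4-6=10
Step 3: prey: 43+12-8=47; pred: 10+4-5=9
Step 4: prey: 47+14-8=53; pred: 9+4-4=9
Step 5: prey: 53+15-9=59; pred: 9+4-4=9
Step 6: prey: 59+17-10=66; pred: 9+5-4=10
Step 7: prey: 66+19-13=72; pred: 10+6-5=11
Step 8: prey: 72+21-15=78; pred: 11+7-5=13

Answer: 78 13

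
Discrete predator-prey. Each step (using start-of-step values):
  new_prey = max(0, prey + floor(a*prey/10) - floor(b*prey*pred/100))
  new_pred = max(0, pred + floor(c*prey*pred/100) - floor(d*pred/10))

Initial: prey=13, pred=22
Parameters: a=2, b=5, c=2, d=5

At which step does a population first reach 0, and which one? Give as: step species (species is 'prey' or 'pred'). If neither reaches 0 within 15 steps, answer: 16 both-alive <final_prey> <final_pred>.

Step 1: prey: 13+2-14=1; pred: 22+5-11=16
Step 2: prey: 1+0-0=1; pred: 16+0-8=8
Step 3: prey: 1+0-0=1; pred: 8+0-4=4
Step 4: prey: 1+0-0=1; pred: 4+0-2=2
Step 5: prey: 1+0-0=1; pred: 2+0-1=1
Step 6: prey: 1+0-0=1; pred: 1+0-0=1
Steps 7-15: state stable at prey=1, pred=1 (no change)
No extinction within 15 steps

Answer: 16 both-alive 1 1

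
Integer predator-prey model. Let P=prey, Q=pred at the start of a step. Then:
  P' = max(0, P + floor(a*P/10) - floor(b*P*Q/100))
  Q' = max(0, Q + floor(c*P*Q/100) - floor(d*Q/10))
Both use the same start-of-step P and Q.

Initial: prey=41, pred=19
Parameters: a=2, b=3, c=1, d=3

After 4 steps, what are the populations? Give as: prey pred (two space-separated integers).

Step 1: prey: 41+8-23=26; pred: 19+7-5=21
Step 2: prey: 26+5-16=15; pred: 21+5-6=20
Step 3: prey: 15+3-9=9; pred: 20+3-6=17
Step 4: prey: 9+1-4=6; pred: 17+1-5=13

Answer: 6 13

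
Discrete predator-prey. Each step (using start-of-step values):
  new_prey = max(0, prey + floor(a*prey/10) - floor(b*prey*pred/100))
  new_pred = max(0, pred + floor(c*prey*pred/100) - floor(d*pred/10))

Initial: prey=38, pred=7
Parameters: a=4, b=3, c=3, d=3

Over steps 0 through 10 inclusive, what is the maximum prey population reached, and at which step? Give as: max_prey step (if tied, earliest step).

Answer: 48 2

Derivation:
Step 1: prey: 38+15-7=46; pred: 7+7-2=12
Step 2: prey: 46+18-16=48; pred: 12+16-3=25
Step 3: prey: 48+19-36=31; pred: 25+36-7=54
Step 4: prey: 31+12-50=0; pred: 54+50-16=88
Step 5: prey: 0+0-0=0; pred: 88+0-26=62
Step 6: prey: 0+0-0=0; pred: 62+0-18=44
Step 7: prey: 0+0-0=0; pred: 44+0-13=31
Step 8: prey: 0+0-0=0; pred: 31+0-9=22
Step 9: prey: 0+0-0=0; pred: 22+0-6=16
Step 10: prey: 0+0-0=0; pred: 16+0-4=12
Max prey = 48 at step 2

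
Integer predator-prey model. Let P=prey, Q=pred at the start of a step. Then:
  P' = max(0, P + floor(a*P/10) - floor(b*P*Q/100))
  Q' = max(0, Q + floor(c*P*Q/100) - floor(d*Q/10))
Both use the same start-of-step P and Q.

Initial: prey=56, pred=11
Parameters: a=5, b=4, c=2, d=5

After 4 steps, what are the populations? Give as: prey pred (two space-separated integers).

Step 1: prey: 56+28-24=60; pred: 11+12-5=18
Step 2: prey: 60+30-43=47; pred: 18+21-9=30
Step 3: prey: 47+23-56=14; pred: 30+28-15=43
Step 4: prey: 14+7-24=0; pred: 43+12-21=34

Answer: 0 34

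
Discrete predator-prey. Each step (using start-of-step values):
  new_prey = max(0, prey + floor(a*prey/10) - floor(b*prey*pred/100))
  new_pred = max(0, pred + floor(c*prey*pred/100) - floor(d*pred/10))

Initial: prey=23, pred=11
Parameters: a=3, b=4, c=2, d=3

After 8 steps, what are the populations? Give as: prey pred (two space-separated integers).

Answer: 4 6

Derivation:
Step 1: prey: 23+6-10=19; pred: 11+5-3=13
Step 2: prey: 19+5-9=15; pred: 13+4-3=14
Step 3: prey: 15+4-8=11; pred: 14+4-4=14
Step 4: prey: 11+3-6=8; pred: 14+3-4=13
Step 5: prey: 8+2-4=6; pred: 13+2-3=12
Step 6: prey: 6+1-2=5; pred: 12+1-3=10
Step 7: prey: 5+1-2=4; pred: 10+1-3=8
Step 8: prey: 4+1-1=4; pred: 8+0-2=6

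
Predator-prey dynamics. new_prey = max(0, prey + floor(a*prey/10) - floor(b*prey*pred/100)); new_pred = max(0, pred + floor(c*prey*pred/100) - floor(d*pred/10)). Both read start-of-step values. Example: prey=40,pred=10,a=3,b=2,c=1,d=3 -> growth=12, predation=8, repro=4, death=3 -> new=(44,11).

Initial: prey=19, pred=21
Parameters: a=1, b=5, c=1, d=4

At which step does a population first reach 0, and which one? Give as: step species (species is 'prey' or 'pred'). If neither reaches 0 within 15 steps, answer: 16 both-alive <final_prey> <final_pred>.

Answer: 16 both-alive 1 2

Derivation:
Step 1: prey: 19+1-19=1; pred: 21+3-8=16
Step 2: prey: 1+0-0=1; pred: 16+0-6=10
Step 3: prey: 1+0-0=1; pred: 10+0-4=6
Step 4: prey: 1+0-0=1; pred: 6+0-2=4
Step 5: prey: 1+0-0=1; pred: 4+0-1=3
Step 6: prey: 1+0-0=1; pred: 3+0-1=2
Step 7: prey: 1+0-0=1; pred: 2+0-0=2
Steps 8-15: state stable at prey=1, pred=2 (no change)
No extinction within 15 steps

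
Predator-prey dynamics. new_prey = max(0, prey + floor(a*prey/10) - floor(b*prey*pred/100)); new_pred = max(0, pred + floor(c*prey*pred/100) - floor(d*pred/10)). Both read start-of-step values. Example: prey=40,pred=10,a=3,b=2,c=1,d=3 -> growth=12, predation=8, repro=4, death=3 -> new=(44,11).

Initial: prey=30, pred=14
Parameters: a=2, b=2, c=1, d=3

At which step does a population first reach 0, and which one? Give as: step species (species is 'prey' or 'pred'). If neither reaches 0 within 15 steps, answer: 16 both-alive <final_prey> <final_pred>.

Step 1: prey: 30+6-8=28; pred: 14+4-4=14
Step 2: prey: 28+5-7=26; pred: 14+3-4=13
Step 3: prey: 26+5-6=25; pred: 13+3-3=13
Step 4: prey: 25+5-6=24; pred: 13+3-3=13
Step 5: prey: 24+4-6=22; pred: 13+3-3=13
Step 6: prey: 22+4-5=21; pred: 13+2-3=12
Step 7: prey: 21+4-5=20; pred: 12+2-3=11
Step 8: prey: 20+4-4=20; pred: 11+2-3=10
Step 9: prey: 20+4-4=20; pred: 10+2-3=9
Step 10: prey: 20+4-3=21; pred: 9+1-2=8
Step 11: prey: 21+4-3=22; pred: 8+1-2=7
Step 12: prey: 22+4-3=23; pred: 7+1-2=6
Step 13: prey: 23+4-2=25; pred: 6+1-1=6
Step 14: prey: 25+5-3=27; pred: 6+1-1=6
Step 15: prey: 27+5-3=29; pred: 6+1-1=6
No extinction within 15 steps

Answer: 16 both-alive 29 6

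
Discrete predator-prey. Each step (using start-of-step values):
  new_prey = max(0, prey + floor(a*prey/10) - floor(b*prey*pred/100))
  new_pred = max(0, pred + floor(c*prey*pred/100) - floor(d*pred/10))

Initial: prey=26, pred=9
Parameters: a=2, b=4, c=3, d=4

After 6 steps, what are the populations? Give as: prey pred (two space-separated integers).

Step 1: prey: 26+5-9=22; pred: 9+7-3=13
Step 2: prey: 22+4-11=15; pred: 13+8-5=16
Step 3: prey: 15+3-9=9; pred: 16+7-6=17
Step 4: prey: 9+1-6=4; pred: 17+4-6=15
Step 5: prey: 4+0-2=2; pred: 15+1-6=10
Step 6: prey: 2+0-0=2; pred: 10+0-4=6

Answer: 2 6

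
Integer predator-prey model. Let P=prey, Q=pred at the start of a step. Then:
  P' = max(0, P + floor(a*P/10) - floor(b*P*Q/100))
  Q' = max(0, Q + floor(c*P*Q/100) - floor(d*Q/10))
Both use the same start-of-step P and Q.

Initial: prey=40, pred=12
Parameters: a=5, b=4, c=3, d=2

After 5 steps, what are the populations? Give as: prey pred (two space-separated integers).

Answer: 0 47

Derivation:
Step 1: prey: 40+20-19=41; pred: 12+14-2=24
Step 2: prey: 41+20-39=22; pred: 24+29-4=49
Step 3: prey: 22+11-43=0; pred: 49+32-9=72
Step 4: prey: 0+0-0=0; pred: 72+0-14=58
Step 5: prey: 0+0-0=0; pred: 58+0-11=47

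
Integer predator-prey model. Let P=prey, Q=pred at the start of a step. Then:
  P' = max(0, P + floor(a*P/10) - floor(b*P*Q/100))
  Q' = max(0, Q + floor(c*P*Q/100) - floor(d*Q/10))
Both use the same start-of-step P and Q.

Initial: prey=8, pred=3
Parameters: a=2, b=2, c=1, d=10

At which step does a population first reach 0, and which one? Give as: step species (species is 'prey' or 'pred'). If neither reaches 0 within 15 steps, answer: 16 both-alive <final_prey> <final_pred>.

Step 1: prey: 8+1-0=9; pred: 3+0-3=0
First extinction: pred at step 1

Answer: 1 pred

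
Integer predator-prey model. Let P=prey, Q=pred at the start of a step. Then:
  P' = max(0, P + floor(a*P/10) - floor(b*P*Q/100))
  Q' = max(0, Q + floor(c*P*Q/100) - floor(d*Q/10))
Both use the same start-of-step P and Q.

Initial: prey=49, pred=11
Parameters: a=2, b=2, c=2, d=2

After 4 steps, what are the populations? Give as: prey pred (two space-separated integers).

Step 1: prey: 49+9-10=48; pred: 11+10-2=19
Step 2: prey: 48+9-18=39; pred: 19+18-3=34
Step 3: prey: 39+7-26=20; pred: 34+26-6=54
Step 4: prey: 20+4-21=3; pred: 54+21-10=65

Answer: 3 65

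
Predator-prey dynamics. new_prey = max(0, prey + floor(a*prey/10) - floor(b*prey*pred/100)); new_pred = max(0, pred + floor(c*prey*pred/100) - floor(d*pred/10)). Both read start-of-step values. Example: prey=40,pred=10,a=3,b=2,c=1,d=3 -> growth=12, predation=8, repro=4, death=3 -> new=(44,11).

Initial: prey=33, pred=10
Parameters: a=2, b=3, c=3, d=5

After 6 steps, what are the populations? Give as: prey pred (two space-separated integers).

Answer: 3 9

Derivation:
Step 1: prey: 33+6-9=30; pred: 10+9-5=14
Step 2: prey: 30+6-12=24; pred: 14+12-7=19
Step 3: prey: 24+4-13=15; pred: 19+13-9=23
Step 4: prey: 15+3-10=8; pred: 23+10-11=22
Step 5: prey: 8+1-5=4; pred: 22+5-11=16
Step 6: prey: 4+0-1=3; pred: 16+1-8=9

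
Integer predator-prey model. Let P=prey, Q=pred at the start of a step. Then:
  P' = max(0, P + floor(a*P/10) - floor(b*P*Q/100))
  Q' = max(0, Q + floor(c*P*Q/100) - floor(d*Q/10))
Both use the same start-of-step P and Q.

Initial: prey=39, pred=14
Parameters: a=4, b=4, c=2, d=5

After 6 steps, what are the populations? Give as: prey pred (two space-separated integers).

Answer: 7 6

Derivation:
Step 1: prey: 39+15-21=33; pred: 14+10-7=17
Step 2: prey: 33+13-22=24; pred: 17+11-8=20
Step 3: prey: 24+9-19=14; pred: 20+9-10=19
Step 4: prey: 14+5-10=9; pred: 19+5-9=15
Step 5: prey: 9+3-5=7; pred: 15+2-7=10
Step 6: prey: 7+2-2=7; pred: 10+1-5=6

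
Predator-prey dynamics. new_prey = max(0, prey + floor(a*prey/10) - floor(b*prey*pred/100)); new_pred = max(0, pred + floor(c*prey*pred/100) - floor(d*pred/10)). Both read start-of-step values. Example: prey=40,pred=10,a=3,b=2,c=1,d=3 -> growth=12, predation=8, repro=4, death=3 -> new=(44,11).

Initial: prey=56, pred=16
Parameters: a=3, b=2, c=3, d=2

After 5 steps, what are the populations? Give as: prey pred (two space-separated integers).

Answer: 0 103

Derivation:
Step 1: prey: 56+16-17=55; pred: 16+26-3=39
Step 2: prey: 55+16-42=29; pred: 39+64-7=96
Step 3: prey: 29+8-55=0; pred: 96+83-19=160
Step 4: prey: 0+0-0=0; pred: 160+0-32=128
Step 5: prey: 0+0-0=0; pred: 128+0-25=103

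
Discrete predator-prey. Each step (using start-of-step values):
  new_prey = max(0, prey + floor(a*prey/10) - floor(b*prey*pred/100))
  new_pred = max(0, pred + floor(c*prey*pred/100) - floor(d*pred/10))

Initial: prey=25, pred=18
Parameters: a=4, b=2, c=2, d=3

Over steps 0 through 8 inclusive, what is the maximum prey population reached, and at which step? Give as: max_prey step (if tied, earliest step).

Step 1: prey: 25+10-9=26; pred: 18+9-5=22
Step 2: prey: 26+10-11=25; pred: 22+11-6=27
Step 3: prey: 25+10-13=22; pred: 27+13-8=32
Step 4: prey: 22+8-14=16; pred: 32+14-9=37
Step 5: prey: 16+6-11=11; pred: 37+11-11=37
Step 6: prey: 11+4-8=7; pred: 37+8-11=34
Step 7: prey: 7+2-4=5; pred: 34+4-10=28
Step 8: prey: 5+2-2=5; pred: 28+2-8=22
Max prey = 26 at step 1

Answer: 26 1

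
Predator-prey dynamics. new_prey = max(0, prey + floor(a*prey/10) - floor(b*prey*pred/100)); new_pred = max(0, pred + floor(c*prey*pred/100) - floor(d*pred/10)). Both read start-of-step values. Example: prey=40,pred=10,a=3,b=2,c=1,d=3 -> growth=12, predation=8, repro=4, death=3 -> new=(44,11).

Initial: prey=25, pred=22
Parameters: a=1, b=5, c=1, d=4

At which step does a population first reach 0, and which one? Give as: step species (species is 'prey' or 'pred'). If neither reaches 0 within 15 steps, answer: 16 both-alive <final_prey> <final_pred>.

Answer: 1 prey

Derivation:
Step 1: prey: 25+2-27=0; pred: 22+5-8=19
First extinction: prey at step 1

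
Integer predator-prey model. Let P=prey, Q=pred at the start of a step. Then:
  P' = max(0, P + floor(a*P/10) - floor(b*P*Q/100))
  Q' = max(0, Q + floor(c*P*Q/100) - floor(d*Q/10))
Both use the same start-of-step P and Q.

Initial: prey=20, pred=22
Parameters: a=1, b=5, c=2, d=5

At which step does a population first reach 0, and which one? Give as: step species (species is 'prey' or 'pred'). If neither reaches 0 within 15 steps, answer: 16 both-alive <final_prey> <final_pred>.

Step 1: prey: 20+2-22=0; pred: 22+8-11=19
First extinction: prey at step 1

Answer: 1 prey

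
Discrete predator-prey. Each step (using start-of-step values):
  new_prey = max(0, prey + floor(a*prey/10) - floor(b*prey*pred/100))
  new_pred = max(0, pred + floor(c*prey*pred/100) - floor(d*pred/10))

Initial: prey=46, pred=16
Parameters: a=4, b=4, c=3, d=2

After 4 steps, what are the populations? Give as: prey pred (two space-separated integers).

Answer: 0 42

Derivation:
Step 1: prey: 46+18-29=35; pred: 16+22-3=35
Step 2: prey: 35+14-49=0; pred: 35+36-7=64
Step 3: prey: 0+0-0=0; pred: 64+0-12=52
Step 4: prey: 0+0-0=0; pred: 52+0-10=42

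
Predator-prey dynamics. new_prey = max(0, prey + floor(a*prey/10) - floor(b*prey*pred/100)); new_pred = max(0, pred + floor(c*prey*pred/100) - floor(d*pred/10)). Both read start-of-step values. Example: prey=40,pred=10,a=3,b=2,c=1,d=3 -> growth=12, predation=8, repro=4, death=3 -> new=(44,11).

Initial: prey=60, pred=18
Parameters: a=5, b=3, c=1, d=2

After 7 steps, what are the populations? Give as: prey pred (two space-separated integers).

Step 1: prey: 60+30-32=58; pred: 18+10-3=25
Step 2: prey: 58+29-43=44; pred: 25+14-5=34
Step 3: prey: 44+22-44=22; pred: 34+14-6=42
Step 4: prey: 22+11-27=6; pred: 42+9-8=43
Step 5: prey: 6+3-7=2; pred: 43+2-8=37
Step 6: prey: 2+1-2=1; pred: 37+0-7=30
Step 7: prey: 1+0-0=1; pred: 30+0-6=24

Answer: 1 24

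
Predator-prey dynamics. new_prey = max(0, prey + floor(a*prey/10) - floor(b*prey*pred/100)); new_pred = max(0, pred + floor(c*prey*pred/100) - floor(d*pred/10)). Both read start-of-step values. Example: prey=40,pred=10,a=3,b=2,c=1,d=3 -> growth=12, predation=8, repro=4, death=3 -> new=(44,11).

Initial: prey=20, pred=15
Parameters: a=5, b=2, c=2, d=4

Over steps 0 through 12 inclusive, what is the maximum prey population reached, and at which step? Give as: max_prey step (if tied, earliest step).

Answer: 40 5

Derivation:
Step 1: prey: 20+10-6=24; pred: 15+6-6=15
Step 2: prey: 24+12-7=29; pred: 15+7-6=16
Step 3: prey: 29+14-9=34; pred: 16+9-6=19
Step 4: prey: 34+17-12=39; pred: 19+12-7=24
Step 5: prey: 39+19-18=40; pred: 24+18-9=33
Step 6: prey: 40+20-26=34; pred: 33+26-13=46
Step 7: prey: 34+17-31=20; pred: 46+31-18=59
Step 8: prey: 20+10-23=7; pred: 59+23-23=59
Step 9: prey: 7+3-8=2; pred: 59+8-23=44
Step 10: prey: 2+1-1=2; pred: 44+1-17=28
Step 11: prey: 2+1-1=2; pred: 28+1-11=18
Step 12: prey: 2+1-0=3; pred: 18+0-7=11
Max prey = 40 at step 5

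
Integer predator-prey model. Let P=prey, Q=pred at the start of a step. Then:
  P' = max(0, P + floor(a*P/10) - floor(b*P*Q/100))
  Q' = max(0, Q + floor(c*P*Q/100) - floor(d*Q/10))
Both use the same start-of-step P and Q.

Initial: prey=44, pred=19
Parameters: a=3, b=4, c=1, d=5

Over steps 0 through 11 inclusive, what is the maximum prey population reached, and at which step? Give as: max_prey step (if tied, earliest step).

Step 1: prey: 44+13-33=24; pred: 19+8-9=18
Step 2: prey: 24+7-17=14; pred: 18+4-9=13
Step 3: prey: 14+4-7=11; pred: 13+1-6=8
Step 4: prey: 11+3-3=11; pred: 8+0-4=4
Step 5: prey: 11+3-1=13; pred: 4+0-2=2
Step 6: prey: 13+3-1=15; pred: 2+0-1=1
Step 7: prey: 15+4-0=19; pred: 1+0-0=1
Step 8: prey: 19+5-0=24; pred: 1+0-0=1
Step 9: prey: 24+7-0=31; pred: 1+0-0=1
Step 10: prey: 31+9-1=39; pred: 1+0-0=1
Step 11: prey: 39+11-1=49; pred: 1+0-0=1
Max prey = 49 at step 11

Answer: 49 11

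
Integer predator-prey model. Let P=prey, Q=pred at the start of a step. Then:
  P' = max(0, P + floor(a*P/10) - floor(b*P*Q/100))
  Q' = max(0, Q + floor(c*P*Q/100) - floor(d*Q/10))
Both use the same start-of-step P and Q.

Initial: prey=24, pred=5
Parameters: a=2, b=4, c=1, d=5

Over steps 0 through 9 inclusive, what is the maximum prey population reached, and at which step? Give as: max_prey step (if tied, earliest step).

Answer: 67 9

Derivation:
Step 1: prey: 24+4-4=24; pred: 5+1-2=4
Step 2: prey: 24+4-3=25; pred: 4+0-2=2
Step 3: prey: 25+5-2=28; pred: 2+0-1=1
Step 4: prey: 28+5-1=32; pred: 1+0-0=1
Step 5: prey: 32+6-1=37; pred: 1+0-0=1
Step 6: prey: 37+7-1=43; pred: 1+0-0=1
Step 7: prey: 43+8-1=50; pred: 1+0-0=1
Step 8: prey: 50+10-2=58; pred: 1+0-0=1
Step 9: prey: 58+11-2=67; pred: 1+0-0=1
Max prey = 67 at step 9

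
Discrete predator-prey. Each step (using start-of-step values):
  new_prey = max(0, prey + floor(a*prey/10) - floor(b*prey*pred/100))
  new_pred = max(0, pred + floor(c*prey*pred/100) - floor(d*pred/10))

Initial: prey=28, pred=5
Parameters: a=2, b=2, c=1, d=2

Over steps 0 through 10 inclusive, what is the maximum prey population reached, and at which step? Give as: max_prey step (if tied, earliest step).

Answer: 53 8

Derivation:
Step 1: prey: 28+5-2=31; pred: 5+1-1=5
Step 2: prey: 31+6-3=34; pred: 5+1-1=5
Step 3: prey: 34+6-3=37; pred: 5+1-1=5
Step 4: prey: 37+7-3=41; pred: 5+1-1=5
Step 5: prey: 41+8-4=45; pred: 5+2-1=6
Step 6: prey: 45+9-5=49; pred: 6+2-1=7
Step 7: prey: 49+9-6=52; pred: 7+3-1=9
Step 8: prey: 52+10-9=53; pred: 9+4-1=12
Step 9: prey: 53+10-12=51; pred: 12+6-2=16
Step 10: prey: 51+10-16=45; pred: 16+8-3=21
Max prey = 53 at step 8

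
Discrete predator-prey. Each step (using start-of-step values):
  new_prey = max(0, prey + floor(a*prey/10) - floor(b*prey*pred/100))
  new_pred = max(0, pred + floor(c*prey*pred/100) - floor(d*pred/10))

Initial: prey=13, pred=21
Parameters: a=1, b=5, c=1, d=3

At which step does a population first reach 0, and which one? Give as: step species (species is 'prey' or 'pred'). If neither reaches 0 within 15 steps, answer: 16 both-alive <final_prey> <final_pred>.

Answer: 16 both-alive 1 3

Derivation:
Step 1: prey: 13+1-13=1; pred: 21+2-6=17
Step 2: prey: 1+0-0=1; pred: 17+0-5=12
Step 3: prey: 1+0-0=1; pred: 12+0-3=9
Step 4: prey: 1+0-0=1; pred: 9+0-2=7
Step 5: prey: 1+0-0=1; pred: 7+0-2=5
Step 6: prey: 1+0-0=1; pred: 5+0-1=4
Step 7: prey: 1+0-0=1; pred: 4+0-1=3
Step 8: prey: 1+0-0=1; pred: 3+0-0=3
Steps 9-15: state stable at prey=1, pred=3 (no change)
No extinction within 15 steps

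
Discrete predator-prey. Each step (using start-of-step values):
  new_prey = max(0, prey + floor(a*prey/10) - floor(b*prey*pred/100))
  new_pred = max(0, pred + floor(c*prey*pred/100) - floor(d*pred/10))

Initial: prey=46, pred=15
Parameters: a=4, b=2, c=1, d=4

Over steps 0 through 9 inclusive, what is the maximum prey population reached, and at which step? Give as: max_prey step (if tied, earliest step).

Step 1: prey: 46+18-13=51; pred: 15+6-6=15
Step 2: prey: 51+20-15=56; pred: 15+7-6=16
Step 3: prey: 56+22-17=61; pred: 16+8-6=18
Step 4: prey: 61+24-21=64; pred: 18+10-7=21
Step 5: prey: 64+25-26=63; pred: 21+13-8=26
Step 6: prey: 63+25-32=56; pred: 26+16-10=32
Step 7: prey: 56+22-35=43; pred: 32+17-12=37
Step 8: prey: 43+17-31=29; pred: 37+15-14=38
Step 9: prey: 29+11-22=18; pred: 38+11-15=34
Max prey = 64 at step 4

Answer: 64 4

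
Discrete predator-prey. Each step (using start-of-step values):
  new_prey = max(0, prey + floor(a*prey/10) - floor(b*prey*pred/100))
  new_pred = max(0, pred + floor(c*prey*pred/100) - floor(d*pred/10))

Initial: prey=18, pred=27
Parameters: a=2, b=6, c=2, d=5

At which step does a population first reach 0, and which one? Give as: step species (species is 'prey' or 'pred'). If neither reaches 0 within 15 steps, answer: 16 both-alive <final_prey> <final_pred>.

Answer: 1 prey

Derivation:
Step 1: prey: 18+3-29=0; pred: 27+9-13=23
First extinction: prey at step 1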